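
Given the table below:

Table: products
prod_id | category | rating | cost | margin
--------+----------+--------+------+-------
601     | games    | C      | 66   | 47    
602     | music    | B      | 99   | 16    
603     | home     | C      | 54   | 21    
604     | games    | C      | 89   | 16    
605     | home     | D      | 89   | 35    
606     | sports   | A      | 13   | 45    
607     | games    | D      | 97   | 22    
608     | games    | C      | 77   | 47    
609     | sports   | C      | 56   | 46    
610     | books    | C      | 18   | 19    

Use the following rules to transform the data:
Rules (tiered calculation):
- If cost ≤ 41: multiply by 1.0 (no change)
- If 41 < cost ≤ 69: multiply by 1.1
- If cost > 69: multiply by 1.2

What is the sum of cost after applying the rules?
765.8

Step 1: Tier 1 (cost ≤ 41): 2 records, sum = 31 × 1.0 = 31.0
Step 2: Tier 2 (41 < cost ≤ 69): 3 records, sum = 176 × 1.1 = 193.6
Step 3: Tier 3 (cost > 69): 5 records, sum = 451 × 1.2 = 541.2
Step 4: Final sum = 31.0 + 193.6 + 541.2 = 765.8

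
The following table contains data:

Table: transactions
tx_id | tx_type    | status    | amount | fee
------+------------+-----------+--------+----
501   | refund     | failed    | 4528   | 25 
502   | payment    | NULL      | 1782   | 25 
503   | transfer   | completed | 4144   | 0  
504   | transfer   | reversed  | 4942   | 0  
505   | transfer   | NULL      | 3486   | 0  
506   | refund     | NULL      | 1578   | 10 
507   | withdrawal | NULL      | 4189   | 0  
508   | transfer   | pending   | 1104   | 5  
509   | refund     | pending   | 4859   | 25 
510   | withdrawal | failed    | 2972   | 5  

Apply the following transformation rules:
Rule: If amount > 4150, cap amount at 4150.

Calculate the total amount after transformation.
31666

Step 1: 4 records have amount > 4150
Step 2: These records originally summed to 18518
Step 3: After capping: 4 × 4150 = 16600
Step 4: Unaffected records sum: 15066
Step 5: Final sum = 16600 + 15066 = 31666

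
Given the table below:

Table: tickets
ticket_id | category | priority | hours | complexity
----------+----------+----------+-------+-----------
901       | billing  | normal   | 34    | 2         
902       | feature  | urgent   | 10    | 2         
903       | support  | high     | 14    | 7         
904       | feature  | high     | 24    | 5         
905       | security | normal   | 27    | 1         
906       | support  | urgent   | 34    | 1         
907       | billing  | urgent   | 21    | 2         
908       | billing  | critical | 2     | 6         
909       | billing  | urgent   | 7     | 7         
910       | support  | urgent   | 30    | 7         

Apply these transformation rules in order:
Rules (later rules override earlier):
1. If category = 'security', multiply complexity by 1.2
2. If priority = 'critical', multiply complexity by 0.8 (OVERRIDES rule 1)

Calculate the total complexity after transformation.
39.0

Step 1: Rule 2 takes priority for records with priority = 'critical'
  - 1 records: 6 × 0.8 = 4.8
Step 2: Rule 1 applies to remaining records with category = 'security'
  - 1 records: 1 × 1.2 = 1.2
Step 3: Other records unchanged: 33
Step 4: Final sum = 4.8 + 1.2 + 33 = 39.0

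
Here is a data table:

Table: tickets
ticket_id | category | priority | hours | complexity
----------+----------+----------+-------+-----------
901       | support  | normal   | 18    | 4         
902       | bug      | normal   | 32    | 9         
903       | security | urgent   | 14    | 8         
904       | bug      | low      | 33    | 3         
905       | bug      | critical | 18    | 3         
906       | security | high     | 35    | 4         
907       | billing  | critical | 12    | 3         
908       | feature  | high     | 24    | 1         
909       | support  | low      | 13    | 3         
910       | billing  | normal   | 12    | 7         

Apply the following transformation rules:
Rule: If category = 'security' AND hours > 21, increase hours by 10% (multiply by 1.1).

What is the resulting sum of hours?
214.5

Step 1: Find records where category = 'security' AND hours > 21
Step 2: 1 records match, summing to 35
Step 3: After multiplier: 35 × 1.1 = 38.5
Step 4: Unaffected records sum: 176
Step 5: Final sum = 38.5 + 176 = 214.5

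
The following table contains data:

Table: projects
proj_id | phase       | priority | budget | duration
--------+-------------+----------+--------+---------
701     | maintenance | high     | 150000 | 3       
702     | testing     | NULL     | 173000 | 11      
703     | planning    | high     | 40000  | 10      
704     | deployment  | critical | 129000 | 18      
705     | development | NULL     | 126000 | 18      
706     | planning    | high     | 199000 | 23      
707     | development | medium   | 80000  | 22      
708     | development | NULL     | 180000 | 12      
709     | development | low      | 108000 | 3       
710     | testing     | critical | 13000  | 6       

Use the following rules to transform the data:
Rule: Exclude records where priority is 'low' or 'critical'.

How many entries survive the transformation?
7

Step 1: Count records to exclude
  - 1 (low) + 2 (critical) = 3 records
Step 2: Total records: 10
Step 3: Remaining = 10 - 3 = 7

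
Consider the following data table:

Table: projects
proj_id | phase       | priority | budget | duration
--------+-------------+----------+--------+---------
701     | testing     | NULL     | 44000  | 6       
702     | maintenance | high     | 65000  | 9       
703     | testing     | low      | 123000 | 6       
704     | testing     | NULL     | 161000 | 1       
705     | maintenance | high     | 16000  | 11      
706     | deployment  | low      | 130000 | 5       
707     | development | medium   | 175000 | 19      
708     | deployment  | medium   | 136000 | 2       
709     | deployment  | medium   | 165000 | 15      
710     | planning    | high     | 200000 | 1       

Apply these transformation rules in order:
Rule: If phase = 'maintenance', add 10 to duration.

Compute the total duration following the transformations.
95

Step 1: Count records where phase = 'maintenance': 2
Step 2: Total bonus added: 2 × 10 = 20
Step 3: Original sum of duration: 75
Step 4: Final sum = 75 + 20 = 95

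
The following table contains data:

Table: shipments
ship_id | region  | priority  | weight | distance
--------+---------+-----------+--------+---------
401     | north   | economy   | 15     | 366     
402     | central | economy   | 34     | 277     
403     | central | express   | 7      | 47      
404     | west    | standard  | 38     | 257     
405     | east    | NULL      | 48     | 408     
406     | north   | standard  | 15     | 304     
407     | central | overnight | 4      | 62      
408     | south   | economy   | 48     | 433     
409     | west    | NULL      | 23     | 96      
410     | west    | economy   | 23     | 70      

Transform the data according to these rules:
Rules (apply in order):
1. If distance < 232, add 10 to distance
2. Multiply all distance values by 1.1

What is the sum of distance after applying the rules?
2596.0

Step 1: Apply Rule 1 - Add 10 to records with distance < 232
  - 4 records affected: 275 + (4 × 10) = 315
  - Unaffected records: 2045
  - Sum after Rule 1: 2360
Step 2: Apply Rule 2 - Multiply all by 1.1
  - 2360 × 1.1 = 2596.0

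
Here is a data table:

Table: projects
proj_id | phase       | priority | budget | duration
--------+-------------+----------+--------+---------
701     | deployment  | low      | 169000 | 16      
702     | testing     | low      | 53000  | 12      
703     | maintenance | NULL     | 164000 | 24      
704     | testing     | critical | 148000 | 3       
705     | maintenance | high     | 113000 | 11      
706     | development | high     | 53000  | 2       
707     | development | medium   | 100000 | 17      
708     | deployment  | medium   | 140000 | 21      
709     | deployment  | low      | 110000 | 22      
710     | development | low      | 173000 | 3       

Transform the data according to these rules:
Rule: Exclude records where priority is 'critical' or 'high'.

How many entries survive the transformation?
7

Step 1: Count records to exclude
  - 1 (critical) + 2 (high) = 3 records
Step 2: Total records: 10
Step 3: Remaining = 10 - 3 = 7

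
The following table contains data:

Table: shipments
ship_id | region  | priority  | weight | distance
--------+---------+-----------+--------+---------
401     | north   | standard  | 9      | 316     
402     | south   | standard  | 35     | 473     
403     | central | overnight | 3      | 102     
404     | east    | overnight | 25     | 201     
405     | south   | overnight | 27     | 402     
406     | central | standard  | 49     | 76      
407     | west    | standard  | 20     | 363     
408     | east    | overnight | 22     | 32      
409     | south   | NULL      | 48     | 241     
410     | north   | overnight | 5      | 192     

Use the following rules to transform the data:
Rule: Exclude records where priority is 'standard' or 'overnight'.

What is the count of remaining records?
1

Step 1: Count records to exclude
  - 4 (standard) + 5 (overnight) = 9 records
Step 2: Total records: 10
Step 3: Remaining = 10 - 9 = 1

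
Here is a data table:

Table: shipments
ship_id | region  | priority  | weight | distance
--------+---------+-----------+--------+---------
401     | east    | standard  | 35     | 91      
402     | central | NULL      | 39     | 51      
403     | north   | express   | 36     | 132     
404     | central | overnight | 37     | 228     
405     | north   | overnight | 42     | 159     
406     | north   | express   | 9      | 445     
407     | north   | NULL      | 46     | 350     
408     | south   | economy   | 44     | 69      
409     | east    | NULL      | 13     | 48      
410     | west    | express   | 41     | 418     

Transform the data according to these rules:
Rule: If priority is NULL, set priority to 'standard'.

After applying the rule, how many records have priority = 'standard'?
4

Step 1: Count records where priority IS NULL
Step 2: Found 3 records with NULL priority
Step 3: These records will have priority set to 'standard'
Step 4: Records already having priority = 'standard': 1
Step 5: Answer: 3 + 1 = 4 records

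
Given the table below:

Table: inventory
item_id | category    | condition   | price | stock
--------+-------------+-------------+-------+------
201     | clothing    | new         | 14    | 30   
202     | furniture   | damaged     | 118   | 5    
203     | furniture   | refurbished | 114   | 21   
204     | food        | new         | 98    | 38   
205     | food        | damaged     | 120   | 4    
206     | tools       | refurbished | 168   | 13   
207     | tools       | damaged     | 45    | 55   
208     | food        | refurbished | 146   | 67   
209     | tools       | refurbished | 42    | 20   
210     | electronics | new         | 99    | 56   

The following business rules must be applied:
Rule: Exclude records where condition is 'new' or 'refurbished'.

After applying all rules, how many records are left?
3

Step 1: Count records to exclude
  - 3 (new) + 4 (refurbished) = 7 records
Step 2: Total records: 10
Step 3: Remaining = 10 - 7 = 3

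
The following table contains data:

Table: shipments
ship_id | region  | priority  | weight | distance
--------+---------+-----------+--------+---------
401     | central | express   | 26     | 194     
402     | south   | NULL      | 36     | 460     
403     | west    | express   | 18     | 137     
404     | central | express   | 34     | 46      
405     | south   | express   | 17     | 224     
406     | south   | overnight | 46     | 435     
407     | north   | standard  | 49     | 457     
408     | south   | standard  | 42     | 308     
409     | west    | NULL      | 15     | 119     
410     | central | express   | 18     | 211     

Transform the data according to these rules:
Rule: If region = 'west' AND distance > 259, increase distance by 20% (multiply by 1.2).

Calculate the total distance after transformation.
2591

Step 1: Find records where region = 'west' AND distance > 259
Step 2: 0 records match, summing to 0
Step 3: After multiplier: 0 × 1.2 = 0.0
Step 4: Unaffected records sum: 2591
Step 5: Final sum = 0.0 + 2591 = 2591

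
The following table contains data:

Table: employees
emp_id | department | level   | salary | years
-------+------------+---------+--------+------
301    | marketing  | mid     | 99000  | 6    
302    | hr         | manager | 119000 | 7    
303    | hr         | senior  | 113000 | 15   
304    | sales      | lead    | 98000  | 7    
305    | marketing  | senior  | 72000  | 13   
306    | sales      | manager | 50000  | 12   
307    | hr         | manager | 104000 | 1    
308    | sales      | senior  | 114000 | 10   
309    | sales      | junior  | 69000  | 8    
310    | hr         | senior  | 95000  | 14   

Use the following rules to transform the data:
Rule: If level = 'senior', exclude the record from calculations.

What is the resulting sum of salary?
539000

Step 1: Identify records where level = 'senior'
Step 2: The excluded records sum to 394000
Step 3: Original total salary = 933000
Step 4: Remaining total = 933000 - 394000 = 539000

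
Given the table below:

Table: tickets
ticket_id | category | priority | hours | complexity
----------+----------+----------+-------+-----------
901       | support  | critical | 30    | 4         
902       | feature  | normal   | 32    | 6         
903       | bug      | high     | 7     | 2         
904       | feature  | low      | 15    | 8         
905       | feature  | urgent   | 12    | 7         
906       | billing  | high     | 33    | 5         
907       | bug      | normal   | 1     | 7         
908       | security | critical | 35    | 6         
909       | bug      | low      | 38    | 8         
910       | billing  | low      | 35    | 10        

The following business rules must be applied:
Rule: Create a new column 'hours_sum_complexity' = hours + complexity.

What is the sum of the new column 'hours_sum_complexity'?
301

Step 1: For each record, compute hours + complexity
Example calculations:
  30 + 4 = 34
  32 + 6 = 38
  7 + 2 = 9
  ...
Step 2: Sum all derived values
Step 3: Total = 301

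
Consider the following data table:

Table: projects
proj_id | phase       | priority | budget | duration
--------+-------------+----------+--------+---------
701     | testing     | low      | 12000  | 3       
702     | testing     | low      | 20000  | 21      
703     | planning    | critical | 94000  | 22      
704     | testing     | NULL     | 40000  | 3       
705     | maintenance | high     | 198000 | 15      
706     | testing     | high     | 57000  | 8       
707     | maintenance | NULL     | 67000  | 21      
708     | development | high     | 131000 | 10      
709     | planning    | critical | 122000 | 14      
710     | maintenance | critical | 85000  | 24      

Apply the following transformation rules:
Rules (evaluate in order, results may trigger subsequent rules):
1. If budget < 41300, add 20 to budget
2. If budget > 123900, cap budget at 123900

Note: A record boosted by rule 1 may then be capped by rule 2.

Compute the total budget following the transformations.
744860

Step 1: Apply rule 1 to records with budget < 41300
  - 3 records get bonus of 20
  - Of these, 0 records then exceed 123900 and get capped
Step 2: Apply rule 2 to records with budget > 123900
  - 2 records (original) are capped
Step 3: Calculate final sum = 744860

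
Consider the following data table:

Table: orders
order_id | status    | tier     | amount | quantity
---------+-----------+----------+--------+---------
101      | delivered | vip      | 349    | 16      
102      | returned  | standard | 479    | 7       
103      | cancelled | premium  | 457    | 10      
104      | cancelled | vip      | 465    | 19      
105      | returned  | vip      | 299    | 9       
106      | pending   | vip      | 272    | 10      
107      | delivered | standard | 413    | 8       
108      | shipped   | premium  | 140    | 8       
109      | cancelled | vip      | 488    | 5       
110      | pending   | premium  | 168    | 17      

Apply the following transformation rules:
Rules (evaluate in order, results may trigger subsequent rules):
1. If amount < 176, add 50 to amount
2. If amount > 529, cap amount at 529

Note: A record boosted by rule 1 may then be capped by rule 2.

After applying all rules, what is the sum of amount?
3630

Step 1: Apply rule 1 to records with amount < 176
  - 2 records get bonus of 50
  - Of these, 0 records then exceed 529 and get capped
Step 2: Apply rule 2 to records with amount > 529
  - 0 records (original) are capped
Step 3: Calculate final sum = 3630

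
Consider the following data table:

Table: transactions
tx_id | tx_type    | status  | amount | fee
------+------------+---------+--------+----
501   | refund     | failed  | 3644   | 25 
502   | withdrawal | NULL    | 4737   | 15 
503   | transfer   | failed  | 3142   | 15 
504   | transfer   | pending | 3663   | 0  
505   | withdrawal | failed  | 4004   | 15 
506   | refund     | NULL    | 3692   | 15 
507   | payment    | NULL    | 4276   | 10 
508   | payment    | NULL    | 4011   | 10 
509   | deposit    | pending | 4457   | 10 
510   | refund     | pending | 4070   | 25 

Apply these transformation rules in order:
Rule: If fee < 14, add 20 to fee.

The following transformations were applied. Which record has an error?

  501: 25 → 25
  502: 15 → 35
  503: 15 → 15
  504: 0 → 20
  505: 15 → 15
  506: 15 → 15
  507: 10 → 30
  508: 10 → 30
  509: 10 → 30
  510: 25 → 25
Record 502 has an error. The correct transformed value should be 15, not 35.

Step 1: Check each record against the rule
Step 2: Record 502 has fee = 15
Step 3: Since 15 >= 14, the bonus should not have been applied
Step 4: Correct value = 15, but claimed value = 35
Conclusion: Record 502 has the error.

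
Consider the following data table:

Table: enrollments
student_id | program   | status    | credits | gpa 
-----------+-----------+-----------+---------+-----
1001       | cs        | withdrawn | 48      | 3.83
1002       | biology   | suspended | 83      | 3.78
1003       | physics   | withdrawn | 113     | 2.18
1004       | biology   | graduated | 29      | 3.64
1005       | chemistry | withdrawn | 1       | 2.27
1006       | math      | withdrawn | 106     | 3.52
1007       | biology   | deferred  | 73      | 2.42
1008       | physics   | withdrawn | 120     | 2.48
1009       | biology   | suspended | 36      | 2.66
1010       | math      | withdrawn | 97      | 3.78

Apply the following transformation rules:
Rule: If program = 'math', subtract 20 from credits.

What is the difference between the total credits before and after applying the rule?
40

Step 1: Original sum of credits = 706
Step 2: 2 records have program = 'math'
Step 3: Each affected record changes by -20
Step 4: Total change = 2 × -20 = -40
Step 5: New sum = 706 + -40 = 666
Step 6: Difference = |666 - 706| = 40
        (Sum decreased by 40)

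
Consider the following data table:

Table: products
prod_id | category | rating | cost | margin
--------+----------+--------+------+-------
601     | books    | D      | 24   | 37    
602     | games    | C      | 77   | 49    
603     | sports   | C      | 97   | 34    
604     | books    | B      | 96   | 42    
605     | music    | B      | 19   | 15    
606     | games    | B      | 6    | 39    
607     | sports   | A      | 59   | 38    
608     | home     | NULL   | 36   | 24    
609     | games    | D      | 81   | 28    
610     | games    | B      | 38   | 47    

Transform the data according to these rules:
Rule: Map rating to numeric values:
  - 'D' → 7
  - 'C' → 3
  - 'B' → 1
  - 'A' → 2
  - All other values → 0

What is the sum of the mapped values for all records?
26

Step 1: Apply mapping to each record
Step 2: Count by status:
  'D': 2 records × 7 = 14
  'C': 2 records × 3 = 6
  'B': 4 records × 1 = 4
  'A': 1 records × 2 = 2
Step 3: Sum all mapped values = 26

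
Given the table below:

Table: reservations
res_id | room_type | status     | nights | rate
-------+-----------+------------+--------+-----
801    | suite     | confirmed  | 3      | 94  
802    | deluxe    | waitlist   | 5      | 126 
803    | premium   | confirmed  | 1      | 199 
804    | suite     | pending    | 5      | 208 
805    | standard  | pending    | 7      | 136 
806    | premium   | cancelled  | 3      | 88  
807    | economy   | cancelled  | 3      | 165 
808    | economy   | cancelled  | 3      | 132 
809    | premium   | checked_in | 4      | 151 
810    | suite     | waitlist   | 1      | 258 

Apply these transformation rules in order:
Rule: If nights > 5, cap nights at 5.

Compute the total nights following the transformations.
33

Step 1: 1 records have nights > 5
Step 2: These records originally summed to 7
Step 3: After capping: 1 × 5 = 5
Step 4: Unaffected records sum: 28
Step 5: Final sum = 5 + 28 = 33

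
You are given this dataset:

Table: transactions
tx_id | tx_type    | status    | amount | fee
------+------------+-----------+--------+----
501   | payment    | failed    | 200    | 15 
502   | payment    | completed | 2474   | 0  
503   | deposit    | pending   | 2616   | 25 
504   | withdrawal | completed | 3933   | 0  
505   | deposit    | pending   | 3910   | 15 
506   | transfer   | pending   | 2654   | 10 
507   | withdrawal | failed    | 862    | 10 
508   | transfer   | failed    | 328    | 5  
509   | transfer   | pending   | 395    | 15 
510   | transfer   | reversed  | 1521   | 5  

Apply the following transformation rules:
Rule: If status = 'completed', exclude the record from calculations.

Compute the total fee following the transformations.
100

Step 1: Identify records where status = 'completed'
Step 2: The excluded records sum to 0
Step 3: Original total fee = 100
Step 4: Remaining total = 100 - 0 = 100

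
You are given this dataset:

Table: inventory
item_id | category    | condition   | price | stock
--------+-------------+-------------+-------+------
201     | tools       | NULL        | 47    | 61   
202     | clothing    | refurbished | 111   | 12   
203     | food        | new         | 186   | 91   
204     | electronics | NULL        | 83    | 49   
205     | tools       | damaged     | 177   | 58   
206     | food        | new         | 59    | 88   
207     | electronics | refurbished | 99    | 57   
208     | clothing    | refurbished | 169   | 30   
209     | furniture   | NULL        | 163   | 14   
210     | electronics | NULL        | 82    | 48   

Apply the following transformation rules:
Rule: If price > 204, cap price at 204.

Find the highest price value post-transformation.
186

Step 1: Original maximum price = 186
Step 2: Check cap of 204 against maximum
Step 3: No records exceed the cap (max 186 <= cap 204), so no capping applies
Step 4: Maximum after transformation = 186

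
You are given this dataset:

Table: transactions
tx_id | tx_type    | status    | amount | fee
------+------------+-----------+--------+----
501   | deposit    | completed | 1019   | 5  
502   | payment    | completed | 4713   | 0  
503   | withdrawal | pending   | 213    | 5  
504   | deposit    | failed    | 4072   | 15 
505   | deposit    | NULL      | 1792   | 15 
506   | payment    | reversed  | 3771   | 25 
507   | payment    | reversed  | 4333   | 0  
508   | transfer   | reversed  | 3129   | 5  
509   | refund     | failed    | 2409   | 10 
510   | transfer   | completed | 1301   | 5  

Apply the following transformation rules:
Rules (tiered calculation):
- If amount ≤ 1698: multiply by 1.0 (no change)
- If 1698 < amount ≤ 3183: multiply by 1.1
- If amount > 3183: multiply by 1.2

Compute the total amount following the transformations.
30862.8

Step 1: Tier 1 (amount ≤ 1698): 3 records, sum = 2533 × 1.0 = 2533.0
Step 2: Tier 2 (1698 < amount ≤ 3183): 3 records, sum = 7330 × 1.1 = 8063.0
Step 3: Tier 3 (amount > 3183): 4 records, sum = 16889 × 1.2 = 20266.8
Step 4: Final sum = 2533.0 + 8063.0 + 20266.8 = 30862.8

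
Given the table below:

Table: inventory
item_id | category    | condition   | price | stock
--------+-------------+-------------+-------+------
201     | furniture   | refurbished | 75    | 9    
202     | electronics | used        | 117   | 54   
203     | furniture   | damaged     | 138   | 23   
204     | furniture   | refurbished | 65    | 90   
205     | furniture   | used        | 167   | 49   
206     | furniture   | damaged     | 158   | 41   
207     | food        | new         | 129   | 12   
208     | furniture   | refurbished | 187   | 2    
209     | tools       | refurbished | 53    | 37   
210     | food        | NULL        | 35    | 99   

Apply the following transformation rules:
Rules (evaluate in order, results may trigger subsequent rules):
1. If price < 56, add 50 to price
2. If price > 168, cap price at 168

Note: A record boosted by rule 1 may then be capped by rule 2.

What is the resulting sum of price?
1205

Step 1: Apply rule 1 to records with price < 56
  - 2 records get bonus of 50
  - Of these, 0 records then exceed 168 and get capped
Step 2: Apply rule 2 to records with price > 168
  - 1 records (original) are capped
Step 3: Calculate final sum = 1205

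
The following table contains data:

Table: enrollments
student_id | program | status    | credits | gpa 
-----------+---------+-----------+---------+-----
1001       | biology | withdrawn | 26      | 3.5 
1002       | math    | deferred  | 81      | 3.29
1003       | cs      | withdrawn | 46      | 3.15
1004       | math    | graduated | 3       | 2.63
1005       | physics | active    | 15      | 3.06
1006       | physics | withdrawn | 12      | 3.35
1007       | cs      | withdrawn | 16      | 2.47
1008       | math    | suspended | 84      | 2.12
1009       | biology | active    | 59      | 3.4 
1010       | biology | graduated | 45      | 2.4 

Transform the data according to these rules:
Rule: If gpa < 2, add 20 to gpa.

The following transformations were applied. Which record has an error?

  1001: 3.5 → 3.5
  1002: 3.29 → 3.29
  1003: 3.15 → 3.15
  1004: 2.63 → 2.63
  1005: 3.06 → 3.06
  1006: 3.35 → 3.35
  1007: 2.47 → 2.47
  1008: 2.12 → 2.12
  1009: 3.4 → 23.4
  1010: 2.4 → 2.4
Record 1009 has an error. The correct transformed value should be 3.4, not 23.4.

Step 1: Check each record against the rule
Step 2: Record 1009 has gpa = 3.4
Step 3: Since 3.4 >= 2, the bonus should not have been applied
Step 4: Correct value = 3.4, but claimed value = 23.4
Conclusion: Record 1009 has the error.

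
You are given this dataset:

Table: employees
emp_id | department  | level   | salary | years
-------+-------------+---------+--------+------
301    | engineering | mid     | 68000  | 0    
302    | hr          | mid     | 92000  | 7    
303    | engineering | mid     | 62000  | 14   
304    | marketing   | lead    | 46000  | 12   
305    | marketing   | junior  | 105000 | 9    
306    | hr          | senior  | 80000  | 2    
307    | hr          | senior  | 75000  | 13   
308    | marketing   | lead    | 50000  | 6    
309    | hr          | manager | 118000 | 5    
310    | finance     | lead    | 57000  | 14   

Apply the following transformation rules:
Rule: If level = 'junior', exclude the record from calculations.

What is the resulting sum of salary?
648000

Step 1: Identify records where level = 'junior'
Step 2: The excluded records sum to 105000
Step 3: Original total salary = 753000
Step 4: Remaining total = 753000 - 105000 = 648000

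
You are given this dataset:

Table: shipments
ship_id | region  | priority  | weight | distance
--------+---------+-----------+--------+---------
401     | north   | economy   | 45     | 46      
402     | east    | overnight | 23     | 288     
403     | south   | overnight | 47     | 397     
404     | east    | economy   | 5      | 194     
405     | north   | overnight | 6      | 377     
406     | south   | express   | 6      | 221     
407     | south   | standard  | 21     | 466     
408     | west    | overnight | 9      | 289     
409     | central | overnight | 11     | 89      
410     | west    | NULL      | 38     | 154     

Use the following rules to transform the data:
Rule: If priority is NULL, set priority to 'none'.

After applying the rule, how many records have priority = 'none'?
1

Step 1: Count records where priority IS NULL
Step 2: Found 1 records with NULL priority
Step 3: These records will have priority set to 'none'
Step 4: Records already having priority = 'none': 0
Step 5: Answer: 1 + 0 = 1 records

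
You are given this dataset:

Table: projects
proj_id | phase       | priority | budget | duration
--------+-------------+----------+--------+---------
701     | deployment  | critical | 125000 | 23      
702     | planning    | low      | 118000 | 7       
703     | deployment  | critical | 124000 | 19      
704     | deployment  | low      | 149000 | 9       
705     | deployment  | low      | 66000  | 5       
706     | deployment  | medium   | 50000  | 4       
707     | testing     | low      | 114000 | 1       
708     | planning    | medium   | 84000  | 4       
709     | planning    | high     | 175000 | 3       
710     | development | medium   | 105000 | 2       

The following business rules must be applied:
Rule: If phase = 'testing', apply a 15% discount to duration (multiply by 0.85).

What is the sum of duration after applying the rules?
76.85

Step 1: Records with phase = 'testing' have total duration = 1
Step 2: Apply multiplier: 1 × 0.85 = 0.85
Step 3: Other records total: 76
Step 4: Final sum = 0.85 + 76 = 76.85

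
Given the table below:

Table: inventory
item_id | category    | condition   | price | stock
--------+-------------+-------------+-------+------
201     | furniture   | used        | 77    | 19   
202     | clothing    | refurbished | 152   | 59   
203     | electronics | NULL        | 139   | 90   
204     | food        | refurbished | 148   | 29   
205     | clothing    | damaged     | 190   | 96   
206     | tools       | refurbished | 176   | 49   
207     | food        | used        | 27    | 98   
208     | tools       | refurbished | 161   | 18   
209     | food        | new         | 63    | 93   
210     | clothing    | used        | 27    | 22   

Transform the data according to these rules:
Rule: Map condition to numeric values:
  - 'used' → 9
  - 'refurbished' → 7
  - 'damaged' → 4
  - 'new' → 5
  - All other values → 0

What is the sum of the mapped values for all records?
64

Step 1: Apply mapping to each record
Step 2: Count by status:
  'used': 3 records × 9 = 27
  'refurbished': 4 records × 7 = 28
  'damaged': 1 records × 4 = 4
  'new': 1 records × 5 = 5
Step 3: Sum all mapped values = 64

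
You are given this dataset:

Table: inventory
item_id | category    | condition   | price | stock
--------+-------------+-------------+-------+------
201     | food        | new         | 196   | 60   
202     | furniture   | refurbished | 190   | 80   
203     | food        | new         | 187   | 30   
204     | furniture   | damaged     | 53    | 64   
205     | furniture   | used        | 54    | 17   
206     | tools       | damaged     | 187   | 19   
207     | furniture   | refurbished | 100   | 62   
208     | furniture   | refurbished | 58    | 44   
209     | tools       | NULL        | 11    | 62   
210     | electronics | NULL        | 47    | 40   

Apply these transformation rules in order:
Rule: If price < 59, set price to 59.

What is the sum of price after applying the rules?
1155

Step 1: 5 records have price < 59
Step 2: These records originally summed to 223
Step 3: After setting to minimum: 5 × 59 = 295
Step 4: Unaffected records sum: 860
Step 5: Final sum = 295 + 860 = 1155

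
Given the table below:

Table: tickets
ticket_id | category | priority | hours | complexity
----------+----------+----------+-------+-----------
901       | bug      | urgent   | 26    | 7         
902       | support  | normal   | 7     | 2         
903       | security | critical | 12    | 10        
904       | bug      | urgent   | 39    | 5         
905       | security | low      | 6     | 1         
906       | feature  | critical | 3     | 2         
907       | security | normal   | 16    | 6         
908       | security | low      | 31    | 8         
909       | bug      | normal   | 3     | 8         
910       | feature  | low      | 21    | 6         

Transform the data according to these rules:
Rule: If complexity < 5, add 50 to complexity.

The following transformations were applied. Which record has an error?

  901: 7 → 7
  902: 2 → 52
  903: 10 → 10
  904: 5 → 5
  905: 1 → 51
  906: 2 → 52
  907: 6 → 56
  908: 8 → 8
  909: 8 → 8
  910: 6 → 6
Record 907 has an error. The correct transformed value should be 6, not 56.

Step 1: Check each record against the rule
Step 2: Record 907 has complexity = 6
Step 3: Since 6 >= 5, the bonus should not have been applied
Step 4: Correct value = 6, but claimed value = 56
Conclusion: Record 907 has the error.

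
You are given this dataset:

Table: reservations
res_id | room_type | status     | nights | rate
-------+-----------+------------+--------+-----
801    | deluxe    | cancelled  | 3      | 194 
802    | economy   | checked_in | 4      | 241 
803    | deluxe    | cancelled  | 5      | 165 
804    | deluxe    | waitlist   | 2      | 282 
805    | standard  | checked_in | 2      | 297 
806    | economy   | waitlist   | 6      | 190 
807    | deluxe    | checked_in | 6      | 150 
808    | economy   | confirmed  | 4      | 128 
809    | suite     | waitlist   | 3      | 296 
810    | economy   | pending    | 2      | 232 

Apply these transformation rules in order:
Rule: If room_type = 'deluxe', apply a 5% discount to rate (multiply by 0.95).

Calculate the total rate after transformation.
2135.45

Step 1: Records with room_type = 'deluxe' have total rate = 791
Step 2: Apply multiplier: 791 × 0.95 = 751.45
Step 3: Other records total: 1384
Step 4: Final sum = 751.45 + 1384 = 2135.45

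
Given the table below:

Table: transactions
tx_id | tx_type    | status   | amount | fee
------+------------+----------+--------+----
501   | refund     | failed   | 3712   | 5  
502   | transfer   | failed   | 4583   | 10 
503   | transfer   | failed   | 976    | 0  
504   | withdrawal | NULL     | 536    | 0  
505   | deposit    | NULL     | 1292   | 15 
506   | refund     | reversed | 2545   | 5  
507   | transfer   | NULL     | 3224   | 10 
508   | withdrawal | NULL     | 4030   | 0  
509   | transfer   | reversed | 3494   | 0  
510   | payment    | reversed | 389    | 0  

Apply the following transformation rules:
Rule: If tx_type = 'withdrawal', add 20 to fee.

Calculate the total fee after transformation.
85

Step 1: Count records where tx_type = 'withdrawal': 2
Step 2: Total bonus added: 2 × 20 = 40
Step 3: Original sum of fee: 45
Step 4: Final sum = 45 + 40 = 85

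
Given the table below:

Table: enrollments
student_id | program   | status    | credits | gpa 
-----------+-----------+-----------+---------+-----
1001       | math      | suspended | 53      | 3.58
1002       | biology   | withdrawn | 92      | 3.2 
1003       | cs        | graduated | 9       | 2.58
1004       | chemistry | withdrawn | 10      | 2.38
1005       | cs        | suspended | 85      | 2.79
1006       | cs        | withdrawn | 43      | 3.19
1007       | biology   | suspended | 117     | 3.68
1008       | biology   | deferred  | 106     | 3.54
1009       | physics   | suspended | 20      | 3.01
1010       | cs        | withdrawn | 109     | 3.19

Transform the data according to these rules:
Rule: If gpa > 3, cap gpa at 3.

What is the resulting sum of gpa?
28.75

Step 1: 7 records have gpa > 3
Step 2: These records originally summed to 23.39
Step 3: After capping: 7 × 3 = 21
Step 4: Unaffected records sum: 7.75
Step 5: Final sum = 21 + 7.75 = 28.75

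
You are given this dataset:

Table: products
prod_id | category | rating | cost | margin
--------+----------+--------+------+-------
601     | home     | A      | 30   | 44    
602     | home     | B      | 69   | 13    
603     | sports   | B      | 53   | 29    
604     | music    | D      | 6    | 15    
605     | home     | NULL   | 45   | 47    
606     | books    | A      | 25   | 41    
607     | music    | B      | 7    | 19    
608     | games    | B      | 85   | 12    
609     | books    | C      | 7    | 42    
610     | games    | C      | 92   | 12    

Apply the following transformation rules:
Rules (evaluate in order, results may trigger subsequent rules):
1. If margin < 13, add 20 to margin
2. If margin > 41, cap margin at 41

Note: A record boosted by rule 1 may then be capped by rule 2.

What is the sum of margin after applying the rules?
304

Step 1: Apply rule 1 to records with margin < 13
  - 2 records get bonus of 20
  - Of these, 0 records then exceed 41 and get capped
Step 2: Apply rule 2 to records with margin > 41
  - 3 records (original) are capped
Step 3: Calculate final sum = 304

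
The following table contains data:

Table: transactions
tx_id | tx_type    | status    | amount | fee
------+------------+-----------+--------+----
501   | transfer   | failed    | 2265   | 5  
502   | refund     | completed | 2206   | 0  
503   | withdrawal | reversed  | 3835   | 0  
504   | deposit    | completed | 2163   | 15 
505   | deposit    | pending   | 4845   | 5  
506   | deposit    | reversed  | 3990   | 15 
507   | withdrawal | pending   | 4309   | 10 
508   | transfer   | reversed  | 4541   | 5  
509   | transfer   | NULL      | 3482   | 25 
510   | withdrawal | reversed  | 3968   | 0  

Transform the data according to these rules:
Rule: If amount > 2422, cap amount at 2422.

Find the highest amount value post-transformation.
2422

Step 1: Original maximum amount = 4845
Step 2: Apply cap at 2422
Step 3: 7 records had amount > 2422 and were capped
Step 4: Maximum after transformation = 2422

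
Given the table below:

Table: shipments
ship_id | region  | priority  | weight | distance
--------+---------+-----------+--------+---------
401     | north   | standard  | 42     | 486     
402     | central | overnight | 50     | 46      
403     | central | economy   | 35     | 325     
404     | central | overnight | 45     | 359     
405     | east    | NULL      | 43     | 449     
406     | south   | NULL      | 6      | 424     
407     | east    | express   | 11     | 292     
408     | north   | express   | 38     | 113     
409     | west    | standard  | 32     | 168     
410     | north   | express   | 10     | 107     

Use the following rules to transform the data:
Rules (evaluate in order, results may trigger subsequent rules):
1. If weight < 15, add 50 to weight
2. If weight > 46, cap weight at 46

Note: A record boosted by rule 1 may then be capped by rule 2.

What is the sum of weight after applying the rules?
419

Step 1: Apply rule 1 to records with weight < 15
  - 3 records get bonus of 50
  - Of these, 3 records then exceed 46 and get capped
Step 2: Apply rule 2 to records with weight > 46
  - 1 records (original) are capped
Step 3: Calculate final sum = 419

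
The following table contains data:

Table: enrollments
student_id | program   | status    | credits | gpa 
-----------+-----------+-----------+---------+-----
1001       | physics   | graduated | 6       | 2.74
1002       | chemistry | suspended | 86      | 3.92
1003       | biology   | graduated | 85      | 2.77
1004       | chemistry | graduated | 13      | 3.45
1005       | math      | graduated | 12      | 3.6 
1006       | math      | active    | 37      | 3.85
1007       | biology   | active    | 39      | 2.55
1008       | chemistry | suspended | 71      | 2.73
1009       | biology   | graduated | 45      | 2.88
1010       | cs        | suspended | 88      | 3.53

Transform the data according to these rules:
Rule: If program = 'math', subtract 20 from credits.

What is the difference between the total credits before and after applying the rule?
40

Step 1: Original sum of credits = 482
Step 2: 2 records have program = 'math'
Step 3: Each affected record changes by -20
Step 4: Total change = 2 × -20 = -40
Step 5: New sum = 482 + -40 = 442
Step 6: Difference = |442 - 482| = 40
        (Sum decreased by 40)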